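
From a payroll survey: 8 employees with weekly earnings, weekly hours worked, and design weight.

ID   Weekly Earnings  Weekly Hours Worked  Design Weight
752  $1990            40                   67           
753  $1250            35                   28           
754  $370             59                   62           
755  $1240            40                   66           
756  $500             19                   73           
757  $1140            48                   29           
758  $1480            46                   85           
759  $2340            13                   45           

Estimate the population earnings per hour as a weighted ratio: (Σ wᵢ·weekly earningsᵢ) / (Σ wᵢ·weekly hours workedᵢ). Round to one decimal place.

33.3

Σ wᵢ·y = 1990×67 + 1250×28 + 370×62 + 1240×66 + 500×73 + 1140×29 + 1480×85 + 2340×45
  = 133330 + 35000 + 22940 + 81840 + 36500 + 33060 + 125800 + 105300 = 573770
Σ wᵢ·x = 40×67 + 35×28 + 59×62 + 40×66 + 19×73 + 48×29 + 46×85 + 13×45
  = 2680 + 980 + 3658 + 2640 + 1387 + 1392 + 3910 + 585 = 17232
Ratio = 573770 / 17232 = 33.296773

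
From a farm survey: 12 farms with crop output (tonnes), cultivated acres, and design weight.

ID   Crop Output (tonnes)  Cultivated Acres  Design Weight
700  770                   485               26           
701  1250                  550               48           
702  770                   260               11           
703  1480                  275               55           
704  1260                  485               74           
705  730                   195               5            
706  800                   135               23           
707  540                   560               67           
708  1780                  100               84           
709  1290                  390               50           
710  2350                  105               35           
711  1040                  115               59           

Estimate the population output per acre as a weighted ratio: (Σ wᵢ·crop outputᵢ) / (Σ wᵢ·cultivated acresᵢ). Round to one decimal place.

Σ wᵢ·y = 770×26 + 1250×48 + 770×11 + 1480×55 + 1260×74 + 730×5 + 800×23 + 540×67 + 1780×84 + 1290×50 + 2350×35 + 1040×59
  = 20020 + 60000 + 8470 + 81400 + 93240 + 3650 + 18400 + 36180 + 149520 + 64500 + 82250 + 61360 = 678990
Σ wᵢ·x = 485×26 + 550×48 + 260×11 + 275×55 + 485×74 + 195×5 + 135×23 + 560×67 + 100×84 + 390×50 + 105×35 + 115×59
  = 12610 + 26400 + 2860 + 15125 + 35890 + 975 + 3105 + 37520 + 8400 + 19500 + 3675 + 6785 = 172845
Ratio = 678990 / 172845 = 3.9283173

3.9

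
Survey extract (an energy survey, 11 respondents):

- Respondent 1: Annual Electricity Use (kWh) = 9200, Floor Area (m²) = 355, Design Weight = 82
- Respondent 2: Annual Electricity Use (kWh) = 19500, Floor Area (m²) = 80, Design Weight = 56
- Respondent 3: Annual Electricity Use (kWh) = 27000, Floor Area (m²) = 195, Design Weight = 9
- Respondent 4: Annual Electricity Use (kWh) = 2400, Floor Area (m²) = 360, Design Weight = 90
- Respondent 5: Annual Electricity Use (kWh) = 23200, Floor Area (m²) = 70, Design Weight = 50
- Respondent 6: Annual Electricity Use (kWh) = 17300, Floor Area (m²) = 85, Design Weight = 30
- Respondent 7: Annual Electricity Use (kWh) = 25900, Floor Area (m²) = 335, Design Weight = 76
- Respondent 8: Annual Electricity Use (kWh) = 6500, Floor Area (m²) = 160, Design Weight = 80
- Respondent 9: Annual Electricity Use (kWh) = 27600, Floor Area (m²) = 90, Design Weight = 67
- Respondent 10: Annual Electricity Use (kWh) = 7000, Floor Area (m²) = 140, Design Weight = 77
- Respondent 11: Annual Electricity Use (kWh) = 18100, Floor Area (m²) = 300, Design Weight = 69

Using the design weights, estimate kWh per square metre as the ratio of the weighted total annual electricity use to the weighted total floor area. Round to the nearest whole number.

Σ wᵢ·y = 9200×82 + 19500×56 + 27000×9 + 2400×90 + 23200×50 + 17300×30 + 25900×76 + 6500×80 + 27600×67 + 7000×77 + 18100×69
  = 754400 + 1092000 + 243000 + 216000 + 1160000 + 519000 + 1968400 + 520000 + 1849200 + 539000 + 1248900 = 10109900
Σ wᵢ·x = 355×82 + 80×56 + 195×9 + 360×90 + 70×50 + 85×30 + 335×76 + 160×80 + 90×67 + 140×77 + 300×69
  = 149565
Ratio = 10109900 / 149565 = 67.59536

68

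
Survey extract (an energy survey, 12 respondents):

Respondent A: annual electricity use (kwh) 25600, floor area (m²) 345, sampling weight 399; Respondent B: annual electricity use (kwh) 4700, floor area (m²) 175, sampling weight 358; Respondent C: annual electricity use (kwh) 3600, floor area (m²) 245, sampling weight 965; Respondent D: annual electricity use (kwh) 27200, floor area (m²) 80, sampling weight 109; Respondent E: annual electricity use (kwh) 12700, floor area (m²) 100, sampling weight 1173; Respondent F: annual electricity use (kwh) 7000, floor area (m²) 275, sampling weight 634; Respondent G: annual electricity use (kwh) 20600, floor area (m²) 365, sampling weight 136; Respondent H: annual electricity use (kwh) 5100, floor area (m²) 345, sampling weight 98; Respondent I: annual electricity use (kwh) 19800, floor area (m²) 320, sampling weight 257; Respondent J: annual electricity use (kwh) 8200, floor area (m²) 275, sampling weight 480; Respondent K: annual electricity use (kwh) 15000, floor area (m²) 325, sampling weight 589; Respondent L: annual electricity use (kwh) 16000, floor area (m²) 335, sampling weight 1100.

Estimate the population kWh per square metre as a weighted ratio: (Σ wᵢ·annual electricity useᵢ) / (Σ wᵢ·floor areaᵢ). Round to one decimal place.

Σ wᵢ·y = 76431900
Σ wᵢ·x = 345×399 + 175×358 + 245×965 + 80×109 + 100×1173 + 275×634 + 365×136 + 345×98 + 320×257 + 275×480 + 325×589 + 335×1100
  = 137655 + 62650 + 236425 + 8720 + 117300 + 174350 + 49640 + 33810 + 82240 + 132000 + 191425 + 368500 = 1594715
Ratio = 76431900 / 1594715 = 47.928251

47.9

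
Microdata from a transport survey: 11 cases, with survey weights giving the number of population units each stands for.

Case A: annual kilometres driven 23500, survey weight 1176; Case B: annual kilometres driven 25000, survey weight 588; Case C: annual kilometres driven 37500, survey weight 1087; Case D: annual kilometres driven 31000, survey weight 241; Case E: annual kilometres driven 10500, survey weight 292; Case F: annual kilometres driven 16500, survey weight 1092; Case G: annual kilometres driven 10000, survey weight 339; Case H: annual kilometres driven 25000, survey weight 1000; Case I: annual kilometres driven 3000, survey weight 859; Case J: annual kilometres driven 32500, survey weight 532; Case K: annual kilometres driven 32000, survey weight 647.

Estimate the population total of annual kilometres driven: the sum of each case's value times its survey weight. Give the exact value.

Weighted total = 23500×1176 + 25000×588 + 37500×1087 + 31000×241 + 10500×292 + 16500×1092 + 10000×339 + 25000×1000 + 3000×859 + 32500×532 + 32000×647
  = 180614500

180614500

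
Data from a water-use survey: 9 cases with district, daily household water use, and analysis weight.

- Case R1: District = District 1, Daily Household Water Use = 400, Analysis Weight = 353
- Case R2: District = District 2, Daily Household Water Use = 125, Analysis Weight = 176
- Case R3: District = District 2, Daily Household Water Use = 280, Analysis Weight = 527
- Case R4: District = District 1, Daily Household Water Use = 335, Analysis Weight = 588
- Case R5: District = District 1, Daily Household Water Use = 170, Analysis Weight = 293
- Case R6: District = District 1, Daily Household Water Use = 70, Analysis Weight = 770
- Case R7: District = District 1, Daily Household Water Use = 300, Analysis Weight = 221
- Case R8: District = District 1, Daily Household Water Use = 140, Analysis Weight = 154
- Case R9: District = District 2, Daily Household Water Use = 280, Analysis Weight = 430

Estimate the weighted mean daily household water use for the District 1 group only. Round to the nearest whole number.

District 1 rows: R1, R4, R5, R6, R7, R8
Weighted sum = 529750
Sum of weights = 353 + 588 + 293 + 770 + 221 + 154 = 2379
Weighted mean = 529750 / 2379 = 222.6776

223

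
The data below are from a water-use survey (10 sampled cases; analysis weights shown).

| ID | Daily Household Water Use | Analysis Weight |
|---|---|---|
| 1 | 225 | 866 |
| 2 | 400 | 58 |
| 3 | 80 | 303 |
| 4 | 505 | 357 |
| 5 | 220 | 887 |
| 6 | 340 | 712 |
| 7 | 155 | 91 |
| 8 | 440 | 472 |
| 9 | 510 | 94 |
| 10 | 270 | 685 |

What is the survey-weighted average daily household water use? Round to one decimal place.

Weighted sum = 225×866 + 400×58 + 80×303 + 505×357 + 220×887 + 340×712 + 155×91 + 440×472 + 510×94 + 270×685
  = 194850 + 23200 + 24240 + 180285 + 195140 + 242080 + 14105 + 207680 + 47940 + 184950 = 1314470
Sum of weights = 866 + 58 + 303 + 357 + 887 + 712 + 91 + 472 + 94 + 685 = 4525
Weighted mean = 1314470 / 4525 = 290.49061

290.5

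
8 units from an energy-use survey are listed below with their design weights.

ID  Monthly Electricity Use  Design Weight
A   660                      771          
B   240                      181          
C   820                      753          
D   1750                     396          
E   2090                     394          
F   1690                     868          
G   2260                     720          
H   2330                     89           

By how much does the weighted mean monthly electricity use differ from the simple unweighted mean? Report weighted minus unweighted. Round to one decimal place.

Unweighted sum = 660 + 240 + 820 + 1750 + 2090 + 1690 + 2260 + 2330 = 11840
Unweighted mean = 11840 / 8 = 1480
Weighted sum = 660×771 + 240×181 + 820×753 + 1750×396 + 2090×394 + 1690×868 + 2260×720 + 2330×89
  = 508860 + 43440 + 617460 + 693000 + 823460 + 1466920 + 1627200 + 207370 = 5987710
Sum of weights = 771 + 181 + 753 + 396 + 394 + 868 + 720 + 89 = 4172
Weighted mean = 5987710 / 4172 = 1435.2133
Difference (weighted minus unweighted) = -44.786673

-44.8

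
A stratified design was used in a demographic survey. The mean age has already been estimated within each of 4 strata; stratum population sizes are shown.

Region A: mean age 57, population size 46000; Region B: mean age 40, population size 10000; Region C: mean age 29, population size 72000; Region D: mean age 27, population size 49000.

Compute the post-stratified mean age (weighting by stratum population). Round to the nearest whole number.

36

Σ Nₕ·x̄ₕ = 57×46000 + 40×10000 + 29×72000 + 27×49000
  = 2622000 + 400000 + 2088000 + 1323000 = 6433000
Σ Nₕ = 46000 + 10000 + 72000 + 49000 = 177000
Overall mean = 6433000 / 177000 = 36.344633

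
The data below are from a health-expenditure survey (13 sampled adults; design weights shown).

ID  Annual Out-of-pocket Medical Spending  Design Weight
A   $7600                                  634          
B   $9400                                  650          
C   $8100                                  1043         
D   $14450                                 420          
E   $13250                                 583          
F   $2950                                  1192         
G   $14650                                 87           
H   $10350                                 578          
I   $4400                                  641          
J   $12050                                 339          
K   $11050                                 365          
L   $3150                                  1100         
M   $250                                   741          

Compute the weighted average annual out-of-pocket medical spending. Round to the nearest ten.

Weighted sum = 58532550
Sum of weights = 8373
Weighted mean = 58532550 / 8373 = 6990.6306

6990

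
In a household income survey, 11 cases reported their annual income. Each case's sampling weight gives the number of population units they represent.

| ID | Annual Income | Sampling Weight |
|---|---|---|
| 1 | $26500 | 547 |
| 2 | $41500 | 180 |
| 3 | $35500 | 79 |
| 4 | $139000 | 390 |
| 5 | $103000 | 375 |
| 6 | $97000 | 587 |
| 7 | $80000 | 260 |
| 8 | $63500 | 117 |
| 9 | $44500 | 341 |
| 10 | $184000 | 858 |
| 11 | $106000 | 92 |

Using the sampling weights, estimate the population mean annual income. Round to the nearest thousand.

101000

Weighted sum = 26500×547 + 41500×180 + 35500×79 + 139000×390 + 103000×375 + 97000×587 + 80000×260 + 63500×117 + 44500×341 + 184000×858 + 106000×92
  = 14495500 + 7470000 + 2804500 + 54210000 + 38625000 + 56939000 + 20800000 + 7429500 + 15174500 + 157872000 + 9752000 = 385572000
Sum of weights = 547 + 180 + 79 + 390 + 375 + 587 + 260 + 117 + 341 + 858 + 92 = 3826
Weighted mean = 385572000 / 3826 = 100776.79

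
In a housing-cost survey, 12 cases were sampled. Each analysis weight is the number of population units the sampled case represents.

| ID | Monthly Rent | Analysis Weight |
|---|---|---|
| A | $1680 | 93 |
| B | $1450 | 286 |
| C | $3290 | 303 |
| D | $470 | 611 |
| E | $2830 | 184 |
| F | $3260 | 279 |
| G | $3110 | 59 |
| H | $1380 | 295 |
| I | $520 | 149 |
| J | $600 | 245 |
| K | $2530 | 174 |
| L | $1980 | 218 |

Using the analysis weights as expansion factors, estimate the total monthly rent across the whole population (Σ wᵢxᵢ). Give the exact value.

4972170

Weighted total = 4972170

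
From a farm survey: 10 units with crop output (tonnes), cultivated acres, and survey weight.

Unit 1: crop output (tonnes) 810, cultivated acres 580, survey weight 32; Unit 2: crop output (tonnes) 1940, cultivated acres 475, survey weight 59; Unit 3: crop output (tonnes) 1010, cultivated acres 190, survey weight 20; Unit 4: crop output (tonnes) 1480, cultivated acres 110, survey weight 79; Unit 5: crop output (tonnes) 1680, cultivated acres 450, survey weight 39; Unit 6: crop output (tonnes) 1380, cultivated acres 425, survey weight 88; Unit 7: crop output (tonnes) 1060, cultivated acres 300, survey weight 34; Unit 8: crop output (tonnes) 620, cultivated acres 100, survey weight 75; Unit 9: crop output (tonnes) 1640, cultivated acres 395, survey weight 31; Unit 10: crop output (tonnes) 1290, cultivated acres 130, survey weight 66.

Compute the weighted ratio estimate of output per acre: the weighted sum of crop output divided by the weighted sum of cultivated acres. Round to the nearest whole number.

Σ wᵢ·y = 810×32 + 1940×59 + 1010×20 + 1480×79 + 1680×39 + 1380×88 + 1060×34 + 620×75 + 1640×31 + 1290×66
  = 25920 + 114460 + 20200 + 116920 + 65520 + 121440 + 36040 + 46500 + 50840 + 85140 = 682980
Σ wᵢ·x = 580×32 + 475×59 + 190×20 + 110×79 + 450×39 + 425×88 + 300×34 + 100×75 + 395×31 + 130×66
  = 18560 + 28025 + 3800 + 8690 + 17550 + 37400 + 10200 + 7500 + 12245 + 8580 = 152550
Ratio = 682980 / 152550 = 4.4770895

4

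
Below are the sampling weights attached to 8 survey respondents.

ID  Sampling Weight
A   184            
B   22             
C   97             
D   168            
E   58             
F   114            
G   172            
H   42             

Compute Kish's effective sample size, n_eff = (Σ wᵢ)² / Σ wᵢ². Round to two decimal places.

Σ wᵢ = 857
Σ wᵢ² = 33856 + 484 + 9409 + 28224 + 3364 + 12996 + 29584 + 1764 = 119681
n_eff = 857² / 119681 = 734449 / 119681 = 6.1367218

6.14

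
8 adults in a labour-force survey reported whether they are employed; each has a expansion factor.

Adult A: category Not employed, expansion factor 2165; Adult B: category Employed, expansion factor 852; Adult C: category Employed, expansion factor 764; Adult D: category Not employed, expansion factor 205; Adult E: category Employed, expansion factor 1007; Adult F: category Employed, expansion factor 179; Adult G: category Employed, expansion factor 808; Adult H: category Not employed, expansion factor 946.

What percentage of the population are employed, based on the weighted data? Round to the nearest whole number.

Sum of weights for 'Employed' = 852 + 764 + 1007 + 179 + 808 = 3610
Total weight = 2165 + 852 + 764 + 205 + 1007 + 179 + 808 + 946 = 6926
Weighted proportion = 3610 / 6926 = 0.52122437 → 52.122437%

52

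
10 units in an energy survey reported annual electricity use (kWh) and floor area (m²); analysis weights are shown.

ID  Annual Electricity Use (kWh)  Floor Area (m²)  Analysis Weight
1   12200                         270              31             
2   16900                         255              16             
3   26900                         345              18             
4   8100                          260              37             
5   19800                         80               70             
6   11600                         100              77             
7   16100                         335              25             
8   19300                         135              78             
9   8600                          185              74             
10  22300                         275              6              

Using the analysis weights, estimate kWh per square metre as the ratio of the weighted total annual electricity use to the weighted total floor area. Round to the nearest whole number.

84

Σ wᵢ·y = 12200×31 + 16900×16 + 26900×18 + 8100×37 + 19800×70 + 11600×77 + 16100×25 + 19300×78 + 8600×74 + 22300×6
  = 378200 + 270400 + 484200 + 299700 + 1386000 + 893200 + 402500 + 1505400 + 636400 + 133800 = 6389800
Σ wᵢ·x = 270×31 + 255×16 + 345×18 + 260×37 + 80×70 + 100×77 + 335×25 + 135×78 + 185×74 + 275×6
  = 8370 + 4080 + 6210 + 9620 + 5600 + 7700 + 8375 + 10530 + 13690 + 1650 = 75825
Ratio = 6389800 / 75825 = 84.270359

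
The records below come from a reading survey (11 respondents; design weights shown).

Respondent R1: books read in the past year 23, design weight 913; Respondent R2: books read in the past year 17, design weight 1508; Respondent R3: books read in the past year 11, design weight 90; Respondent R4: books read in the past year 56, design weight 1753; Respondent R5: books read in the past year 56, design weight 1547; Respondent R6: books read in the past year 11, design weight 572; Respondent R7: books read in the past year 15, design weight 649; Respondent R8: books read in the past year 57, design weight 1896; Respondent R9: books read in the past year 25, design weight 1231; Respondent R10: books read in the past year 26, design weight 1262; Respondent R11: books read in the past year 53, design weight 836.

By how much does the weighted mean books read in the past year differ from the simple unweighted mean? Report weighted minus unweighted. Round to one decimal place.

Unweighted sum = 350
Unweighted mean = 350 / 11 = 31.818182
Weighted sum = 23×913 + 17×1508 + 11×90 + 56×1753 + 56×1547 + 11×572 + 15×649 + 57×1896 + 25×1231 + 26×1262 + 53×836
  = 464419
Sum of weights = 913 + 1508 + 90 + 1753 + 1547 + 572 + 649 + 1896 + 1231 + 1262 + 836 = 12257
Weighted mean = 464419 / 12257 = 37.890104
Difference (weighted minus unweighted) = 6.0719218

6.1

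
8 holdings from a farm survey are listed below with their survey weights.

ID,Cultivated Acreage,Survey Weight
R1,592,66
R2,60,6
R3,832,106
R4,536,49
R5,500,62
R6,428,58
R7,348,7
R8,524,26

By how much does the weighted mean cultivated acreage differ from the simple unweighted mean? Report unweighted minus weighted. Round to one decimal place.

-116.6

Unweighted sum = 3820
Unweighted mean = 3820 / 8 = 477.5
Weighted sum = 592×66 + 60×6 + 832×106 + 536×49 + 500×62 + 428×58 + 348×7 + 524×26
  = 39072 + 360 + 88192 + 26264 + 31000 + 24824 + 2436 + 13624 = 225772
Sum of weights = 66 + 6 + 106 + 49 + 62 + 58 + 7 + 26 = 380
Weighted mean = 225772 / 380 = 594.13684
Difference (unweighted minus weighted) = -116.63684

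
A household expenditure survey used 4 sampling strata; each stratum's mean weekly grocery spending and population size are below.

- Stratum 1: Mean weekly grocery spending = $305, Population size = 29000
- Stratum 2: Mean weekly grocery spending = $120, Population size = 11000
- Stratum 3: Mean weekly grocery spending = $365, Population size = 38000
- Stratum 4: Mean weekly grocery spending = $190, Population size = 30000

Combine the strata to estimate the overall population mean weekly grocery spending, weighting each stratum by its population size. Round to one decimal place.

275.3

Σ Nₕ·x̄ₕ = 305×29000 + 120×11000 + 365×38000 + 190×30000
  = 8845000 + 1320000 + 13870000 + 5700000 = 29735000
Σ Nₕ = 29000 + 11000 + 38000 + 30000 = 108000
Overall mean = 29735000 / 108000 = 275.32407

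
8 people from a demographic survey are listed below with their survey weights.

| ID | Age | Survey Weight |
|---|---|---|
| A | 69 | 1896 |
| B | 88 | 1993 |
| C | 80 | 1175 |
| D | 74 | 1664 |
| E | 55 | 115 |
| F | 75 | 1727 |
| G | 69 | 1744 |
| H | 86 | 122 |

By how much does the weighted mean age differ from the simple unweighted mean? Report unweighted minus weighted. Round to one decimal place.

-1.2

Unweighted sum = 596
Unweighted mean = 596 / 8 = 74.5
Weighted sum = 69×1896 + 88×1993 + 80×1175 + 74×1664 + 55×115 + 75×1727 + 69×1744 + 86×122
  = 790022
Sum of weights = 10436
Weighted mean = 790022 / 10436 = 75.70161
Difference (unweighted minus weighted) = -1.2016098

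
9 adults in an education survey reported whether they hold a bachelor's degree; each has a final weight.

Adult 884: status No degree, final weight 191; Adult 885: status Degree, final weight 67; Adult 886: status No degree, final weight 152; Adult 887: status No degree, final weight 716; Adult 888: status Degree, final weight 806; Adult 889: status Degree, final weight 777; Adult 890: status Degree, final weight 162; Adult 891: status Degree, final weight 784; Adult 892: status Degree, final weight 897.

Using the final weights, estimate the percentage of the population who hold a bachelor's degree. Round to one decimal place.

76.7

Sum of weights for 'Degree' = 67 + 806 + 777 + 162 + 784 + 897 = 3493
Total weight = 191 + 67 + 152 + 716 + 806 + 777 + 162 + 784 + 897 = 4552
Weighted proportion = 3493 / 4552 = 0.76735501 → 76.735501%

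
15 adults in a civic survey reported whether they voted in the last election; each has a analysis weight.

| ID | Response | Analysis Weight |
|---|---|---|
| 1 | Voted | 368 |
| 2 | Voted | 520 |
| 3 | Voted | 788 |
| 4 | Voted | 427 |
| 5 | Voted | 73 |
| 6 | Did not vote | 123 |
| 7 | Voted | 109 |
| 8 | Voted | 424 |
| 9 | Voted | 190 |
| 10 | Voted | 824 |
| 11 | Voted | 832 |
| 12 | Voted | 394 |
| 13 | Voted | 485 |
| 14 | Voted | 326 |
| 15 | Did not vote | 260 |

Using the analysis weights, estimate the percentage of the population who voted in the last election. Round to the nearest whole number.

94

Sum of weights for 'Voted' = 368 + 520 + 788 + 427 + 73 + 109 + 424 + 190 + 824 + 832 + 394 + 485 + 326 = 5760
Total weight = 6143
Weighted proportion = 5760 / 6143 = 0.93765261 → 93.765261%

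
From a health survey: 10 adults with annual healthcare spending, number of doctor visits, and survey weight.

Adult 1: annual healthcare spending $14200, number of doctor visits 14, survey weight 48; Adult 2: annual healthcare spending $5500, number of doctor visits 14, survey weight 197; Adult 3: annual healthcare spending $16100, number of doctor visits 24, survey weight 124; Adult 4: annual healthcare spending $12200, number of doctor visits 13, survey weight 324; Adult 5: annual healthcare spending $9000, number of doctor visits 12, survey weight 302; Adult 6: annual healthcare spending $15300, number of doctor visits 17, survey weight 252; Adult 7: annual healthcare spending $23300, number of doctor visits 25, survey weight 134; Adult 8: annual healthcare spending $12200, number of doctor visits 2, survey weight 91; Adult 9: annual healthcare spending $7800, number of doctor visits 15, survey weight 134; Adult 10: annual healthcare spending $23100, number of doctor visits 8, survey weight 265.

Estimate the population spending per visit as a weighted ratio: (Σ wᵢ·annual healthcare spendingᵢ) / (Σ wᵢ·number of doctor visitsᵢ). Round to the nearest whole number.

981

Σ wᵢ·y = 25687000
Σ wᵢ·x = 14×48 + 14×197 + 24×124 + 13×324 + 12×302 + 17×252 + 25×134 + 2×91 + 15×134 + 8×265
  = 26188
Ratio = 25687000 / 26188 = 980.8691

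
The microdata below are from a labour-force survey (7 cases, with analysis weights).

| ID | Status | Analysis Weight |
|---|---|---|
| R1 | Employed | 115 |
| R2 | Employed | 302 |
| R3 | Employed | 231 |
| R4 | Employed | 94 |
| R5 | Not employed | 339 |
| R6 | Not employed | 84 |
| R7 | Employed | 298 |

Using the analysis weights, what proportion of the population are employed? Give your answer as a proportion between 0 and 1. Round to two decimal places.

0.71

Sum of weights for 'Employed' = 115 + 302 + 231 + 94 + 298 = 1040
Total weight = 115 + 302 + 231 + 94 + 339 + 84 + 298 = 1463
Weighted proportion = 1040 / 1463 = 0.71086808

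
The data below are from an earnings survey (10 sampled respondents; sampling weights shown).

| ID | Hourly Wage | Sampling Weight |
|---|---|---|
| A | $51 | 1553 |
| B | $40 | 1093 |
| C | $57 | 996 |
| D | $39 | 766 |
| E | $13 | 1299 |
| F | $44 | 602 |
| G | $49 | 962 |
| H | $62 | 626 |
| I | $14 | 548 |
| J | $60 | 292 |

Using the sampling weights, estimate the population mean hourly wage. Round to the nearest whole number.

Weighted sum = 364086
Sum of weights = 8737
Weighted mean = 364086 / 8737 = 41.671741

42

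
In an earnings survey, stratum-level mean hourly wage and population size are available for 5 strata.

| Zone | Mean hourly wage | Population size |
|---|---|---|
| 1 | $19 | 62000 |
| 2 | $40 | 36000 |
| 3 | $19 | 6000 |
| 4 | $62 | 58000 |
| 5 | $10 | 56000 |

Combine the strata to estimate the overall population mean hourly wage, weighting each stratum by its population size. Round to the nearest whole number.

Σ Nₕ·x̄ₕ = 19×62000 + 40×36000 + 19×6000 + 62×58000 + 10×56000
  = 1178000 + 1440000 + 114000 + 3596000 + 560000 = 6888000
Σ Nₕ = 62000 + 36000 + 6000 + 58000 + 56000 = 218000
Overall mean = 6888000 / 218000 = 31.59633

32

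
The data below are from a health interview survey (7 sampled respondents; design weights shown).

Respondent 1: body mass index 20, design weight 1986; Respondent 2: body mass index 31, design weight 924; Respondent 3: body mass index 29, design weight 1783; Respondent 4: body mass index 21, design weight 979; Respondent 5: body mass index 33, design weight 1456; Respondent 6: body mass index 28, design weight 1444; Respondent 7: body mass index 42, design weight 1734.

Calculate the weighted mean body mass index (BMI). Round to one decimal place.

Weighted sum = 20×1986 + 31×924 + 29×1783 + 21×979 + 33×1456 + 28×1444 + 42×1734
  = 39720 + 28644 + 51707 + 20559 + 48048 + 40432 + 72828 = 301938
Sum of weights = 10306
Weighted mean = 301938 / 10306 = 29.297303

29.3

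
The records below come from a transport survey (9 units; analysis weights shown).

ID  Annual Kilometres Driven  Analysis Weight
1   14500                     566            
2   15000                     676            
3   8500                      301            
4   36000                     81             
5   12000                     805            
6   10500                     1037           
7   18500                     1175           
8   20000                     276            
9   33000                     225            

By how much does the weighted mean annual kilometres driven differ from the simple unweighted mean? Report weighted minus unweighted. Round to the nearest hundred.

-3300

Unweighted sum = 14500 + 15000 + 8500 + 36000 + 12000 + 10500 + 18500 + 20000 + 33000 = 168000
Unweighted mean = 168000 / 9 = 18666.667
Weighted sum = 79052500
Sum of weights = 566 + 676 + 301 + 81 + 805 + 1037 + 1175 + 276 + 225 = 5142
Weighted mean = 79052500 / 5142 = 15373.882
Difference (weighted minus unweighted) = -3292.7849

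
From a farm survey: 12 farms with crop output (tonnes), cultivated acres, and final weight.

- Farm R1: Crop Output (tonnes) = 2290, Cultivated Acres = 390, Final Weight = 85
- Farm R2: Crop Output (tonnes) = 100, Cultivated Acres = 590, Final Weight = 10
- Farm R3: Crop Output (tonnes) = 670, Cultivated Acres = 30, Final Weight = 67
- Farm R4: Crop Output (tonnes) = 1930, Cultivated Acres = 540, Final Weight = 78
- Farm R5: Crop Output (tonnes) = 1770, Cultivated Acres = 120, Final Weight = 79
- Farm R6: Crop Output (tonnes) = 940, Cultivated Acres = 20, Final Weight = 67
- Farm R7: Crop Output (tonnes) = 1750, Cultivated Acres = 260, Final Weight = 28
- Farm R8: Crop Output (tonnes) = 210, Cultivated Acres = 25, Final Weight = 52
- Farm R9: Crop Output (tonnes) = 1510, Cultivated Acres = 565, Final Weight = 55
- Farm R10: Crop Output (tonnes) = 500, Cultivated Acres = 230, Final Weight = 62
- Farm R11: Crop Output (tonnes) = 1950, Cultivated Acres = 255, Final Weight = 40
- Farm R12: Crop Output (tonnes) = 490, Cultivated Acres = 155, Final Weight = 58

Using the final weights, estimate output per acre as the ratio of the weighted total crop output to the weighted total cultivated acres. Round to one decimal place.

Σ wᵢ·y = 2290×85 + 100×10 + 670×67 + 1930×78 + 1770×79 + 940×67 + 1750×28 + 210×52 + 1510×55 + 500×62 + 1950×40 + 490×58
  = 194650 + 1000 + 44890 + 150540 + 139830 + 62980 + 49000 + 10920 + 83050 + 31000 + 78000 + 28420 = 874280
Σ wᵢ·x = 390×85 + 590×10 + 30×67 + 540×78 + 120×79 + 20×67 + 260×28 + 25×52 + 565×55 + 230×62 + 255×40 + 155×58
  = 33150 + 5900 + 2010 + 42120 + 9480 + 1340 + 7280 + 1300 + 31075 + 14260 + 10200 + 8990 = 167105
Ratio = 874280 / 167105 = 5.2319201

5.2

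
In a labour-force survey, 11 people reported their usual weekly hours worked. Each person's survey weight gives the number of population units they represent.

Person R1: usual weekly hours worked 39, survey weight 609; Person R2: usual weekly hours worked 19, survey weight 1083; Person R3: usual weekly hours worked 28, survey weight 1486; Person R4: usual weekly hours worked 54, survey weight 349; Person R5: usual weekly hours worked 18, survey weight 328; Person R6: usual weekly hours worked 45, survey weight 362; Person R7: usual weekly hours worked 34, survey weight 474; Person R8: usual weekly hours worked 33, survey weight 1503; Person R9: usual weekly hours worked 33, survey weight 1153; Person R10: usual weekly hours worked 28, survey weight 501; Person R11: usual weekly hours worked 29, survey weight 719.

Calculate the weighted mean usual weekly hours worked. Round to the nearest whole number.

Weighted sum = 39×609 + 19×1083 + 28×1486 + 54×349 + 18×328 + 45×362 + 34×474 + 33×1503 + 33×1153 + 28×501 + 29×719
  = 23751 + 20577 + 41608 + 18846 + 5904 + 16290 + 16116 + 49599 + 38049 + 14028 + 20851 = 265619
Sum of weights = 609 + 1083 + 1486 + 349 + 328 + 362 + 474 + 1503 + 1153 + 501 + 719 = 8567
Weighted mean = 265619 / 8567 = 31.004903

31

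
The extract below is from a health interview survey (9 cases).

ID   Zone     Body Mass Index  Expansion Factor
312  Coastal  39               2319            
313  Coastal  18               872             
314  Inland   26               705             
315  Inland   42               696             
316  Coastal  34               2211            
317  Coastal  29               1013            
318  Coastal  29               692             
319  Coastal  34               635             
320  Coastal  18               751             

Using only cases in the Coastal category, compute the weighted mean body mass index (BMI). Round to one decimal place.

Coastal rows: 312, 313, 316, 317, 318, 319, 320
Weighted sum = 39×2319 + 18×872 + 34×2211 + 29×1013 + 29×692 + 34×635 + 18×751
  = 265864
Sum of weights = 2319 + 872 + 2211 + 1013 + 692 + 635 + 751 = 8493
Weighted mean = 265864 / 8493 = 31.303897

31.3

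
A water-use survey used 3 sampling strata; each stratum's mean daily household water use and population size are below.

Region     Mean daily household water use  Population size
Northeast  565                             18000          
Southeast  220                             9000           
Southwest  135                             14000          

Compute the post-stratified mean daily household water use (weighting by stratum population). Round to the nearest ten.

340

Σ Nₕ·x̄ₕ = 565×18000 + 220×9000 + 135×14000
  = 10170000 + 1980000 + 1890000 = 14040000
Σ Nₕ = 18000 + 9000 + 14000 = 41000
Overall mean = 14040000 / 41000 = 342.43902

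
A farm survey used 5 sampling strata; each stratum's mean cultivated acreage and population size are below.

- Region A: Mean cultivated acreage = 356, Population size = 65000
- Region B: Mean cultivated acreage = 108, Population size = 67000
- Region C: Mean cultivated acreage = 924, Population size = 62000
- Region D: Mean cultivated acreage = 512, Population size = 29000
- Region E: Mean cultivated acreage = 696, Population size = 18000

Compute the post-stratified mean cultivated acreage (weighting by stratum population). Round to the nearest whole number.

477

Σ Nₕ·x̄ₕ = 356×65000 + 108×67000 + 924×62000 + 512×29000 + 696×18000
  = 115040000
Σ Nₕ = 65000 + 67000 + 62000 + 29000 + 18000 = 241000
Overall mean = 115040000 / 241000 = 477.3444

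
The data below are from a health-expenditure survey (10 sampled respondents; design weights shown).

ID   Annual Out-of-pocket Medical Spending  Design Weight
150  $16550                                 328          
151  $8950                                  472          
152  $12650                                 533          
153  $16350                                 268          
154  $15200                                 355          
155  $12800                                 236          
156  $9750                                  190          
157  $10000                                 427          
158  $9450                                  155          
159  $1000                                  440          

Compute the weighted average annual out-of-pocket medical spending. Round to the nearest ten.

Weighted sum = 16550×328 + 8950×472 + 12650×533 + 16350×268 + 15200×355 + 12800×236 + 9750×190 + 10000×427 + 9450×155 + 1000×440
  = 5428400 + 4224400 + 6742450 + 4381800 + 5396000 + 3020800 + 1852500 + 4270000 + 1464750 + 440000 = 37221100
Sum of weights = 328 + 472 + 533 + 268 + 355 + 236 + 190 + 427 + 155 + 440 = 3404
Weighted mean = 37221100 / 3404 = 10934.518

10930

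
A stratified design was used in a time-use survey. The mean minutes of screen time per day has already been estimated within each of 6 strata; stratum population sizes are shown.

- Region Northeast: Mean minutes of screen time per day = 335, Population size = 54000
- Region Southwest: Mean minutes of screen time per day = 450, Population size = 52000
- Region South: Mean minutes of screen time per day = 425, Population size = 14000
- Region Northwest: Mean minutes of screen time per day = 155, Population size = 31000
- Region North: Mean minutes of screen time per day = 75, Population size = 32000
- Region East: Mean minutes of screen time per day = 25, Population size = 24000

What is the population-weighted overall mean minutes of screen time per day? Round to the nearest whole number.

Σ Nₕ·x̄ₕ = 335×54000 + 450×52000 + 425×14000 + 155×31000 + 75×32000 + 25×24000
  = 55245000
Σ Nₕ = 207000
Overall mean = 55245000 / 207000 = 266.88406

267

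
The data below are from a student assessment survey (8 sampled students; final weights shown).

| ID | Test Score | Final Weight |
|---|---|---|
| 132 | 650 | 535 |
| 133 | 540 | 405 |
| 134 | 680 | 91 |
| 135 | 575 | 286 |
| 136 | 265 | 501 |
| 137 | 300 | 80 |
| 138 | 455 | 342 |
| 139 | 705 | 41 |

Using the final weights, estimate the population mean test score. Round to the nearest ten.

500

Weighted sum = 1134060
Sum of weights = 2281
Weighted mean = 1134060 / 2281 = 497.17668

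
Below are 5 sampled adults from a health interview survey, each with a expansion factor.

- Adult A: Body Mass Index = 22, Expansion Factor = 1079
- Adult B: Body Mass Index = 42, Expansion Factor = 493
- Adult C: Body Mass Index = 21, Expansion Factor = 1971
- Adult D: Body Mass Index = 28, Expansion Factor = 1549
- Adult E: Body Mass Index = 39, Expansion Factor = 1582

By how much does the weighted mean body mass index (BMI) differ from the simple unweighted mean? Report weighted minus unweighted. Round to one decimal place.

-1.8

Unweighted sum = 22 + 42 + 21 + 28 + 39 = 152
Unweighted mean = 152 / 5 = 30.4
Weighted sum = 22×1079 + 42×493 + 21×1971 + 28×1549 + 39×1582
  = 23738 + 20706 + 41391 + 43372 + 61698 = 190905
Sum of weights = 1079 + 493 + 1971 + 1549 + 1582 = 6674
Weighted mean = 190905 / 6674 = 28.604285
Difference (weighted minus unweighted) = -1.7957147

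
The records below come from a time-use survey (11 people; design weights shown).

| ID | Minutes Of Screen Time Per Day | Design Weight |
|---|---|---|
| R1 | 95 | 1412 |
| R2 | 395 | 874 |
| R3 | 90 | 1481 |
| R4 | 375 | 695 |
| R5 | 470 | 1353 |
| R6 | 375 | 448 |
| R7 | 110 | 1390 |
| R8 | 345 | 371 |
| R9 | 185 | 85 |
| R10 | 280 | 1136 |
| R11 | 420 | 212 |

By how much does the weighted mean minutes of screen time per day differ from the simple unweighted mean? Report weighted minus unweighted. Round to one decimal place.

Unweighted sum = 95 + 395 + 90 + 375 + 470 + 375 + 110 + 345 + 185 + 280 + 420 = 3140
Unweighted mean = 3140 / 11 = 285.45455
Weighted sum = 95×1412 + 395×874 + 90×1481 + 375×695 + 470×1353 + 375×448 + 110×1390 + 345×371 + 185×85 + 280×1136 + 420×212
  = 134140 + 345230 + 133290 + 260625 + 635910 + 168000 + 152900 + 127995 + 15725 + 318080 + 89040 = 2380935
Sum of weights = 1412 + 874 + 1481 + 695 + 1353 + 448 + 1390 + 371 + 85 + 1136 + 212 = 9457
Weighted mean = 2380935 / 9457 = 251.7643
Difference (weighted minus unweighted) = -33.690244

-33.7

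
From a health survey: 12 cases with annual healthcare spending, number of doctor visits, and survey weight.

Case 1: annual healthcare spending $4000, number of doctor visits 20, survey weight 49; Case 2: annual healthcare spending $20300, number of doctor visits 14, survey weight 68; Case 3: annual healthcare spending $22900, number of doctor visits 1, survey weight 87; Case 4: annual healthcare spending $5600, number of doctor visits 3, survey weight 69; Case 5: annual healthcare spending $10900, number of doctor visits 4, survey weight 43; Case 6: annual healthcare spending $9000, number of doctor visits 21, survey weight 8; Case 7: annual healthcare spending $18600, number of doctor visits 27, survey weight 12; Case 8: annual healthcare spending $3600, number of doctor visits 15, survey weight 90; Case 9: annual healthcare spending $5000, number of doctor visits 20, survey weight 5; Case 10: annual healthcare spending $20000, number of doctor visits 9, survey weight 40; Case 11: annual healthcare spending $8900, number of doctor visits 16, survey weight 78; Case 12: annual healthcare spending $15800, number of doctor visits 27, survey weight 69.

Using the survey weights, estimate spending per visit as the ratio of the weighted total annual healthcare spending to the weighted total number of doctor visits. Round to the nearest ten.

980

Σ wᵢ·y = 4000×49 + 20300×68 + 22900×87 + 5600×69 + 10900×43 + 9000×8 + 18600×12 + 3600×90 + 5000×5 + 20000×40 + 8900×78 + 15800×69
  = 196000 + 1380400 + 1992300 + 386400 + 468700 + 72000 + 223200 + 324000 + 25000 + 800000 + 694200 + 1090200 = 7652400
Σ wᵢ·x = 20×49 + 14×68 + 1×87 + 3×69 + 4×43 + 21×8 + 27×12 + 15×90 + 20×5 + 9×40 + 16×78 + 27×69
  = 7811
Ratio = 7652400 / 7811 = 979.6953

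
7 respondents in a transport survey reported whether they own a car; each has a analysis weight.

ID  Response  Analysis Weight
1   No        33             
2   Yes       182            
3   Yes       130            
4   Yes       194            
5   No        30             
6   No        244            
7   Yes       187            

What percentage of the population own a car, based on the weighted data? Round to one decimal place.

Sum of weights for 'Yes' = 182 + 130 + 194 + 187 = 693
Total weight = 1000
Weighted proportion = 693 / 1000 = 0.693 → 69.3%

69.3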